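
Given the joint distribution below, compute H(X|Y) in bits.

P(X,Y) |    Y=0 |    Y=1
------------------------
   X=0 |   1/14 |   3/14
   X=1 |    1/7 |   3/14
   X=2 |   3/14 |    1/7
1.5175 bits

Using the chain rule: H(X|Y) = H(X,Y) - H(Y)

First, compute H(X,Y) = 2.5027 bits

Marginal P(Y) = (3/7, 4/7)
H(Y) = 0.9852 bits

H(X|Y) = H(X,Y) - H(Y) = 2.5027 - 0.9852 = 1.5175 bits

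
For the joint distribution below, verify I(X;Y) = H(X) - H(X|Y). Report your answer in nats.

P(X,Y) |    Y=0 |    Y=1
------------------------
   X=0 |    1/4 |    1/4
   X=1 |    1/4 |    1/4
I(X;Y) = 0.0000 nats

Mutual information has multiple equivalent forms:
- I(X;Y) = H(X) - H(X|Y)
- I(X;Y) = H(Y) - H(Y|X)
- I(X;Y) = H(X) + H(Y) - H(X,Y)

Computing all quantities:
H(X) = 0.6931, H(Y) = 0.6931, H(X,Y) = 1.3863
H(X|Y) = 0.6931, H(Y|X) = 0.6931

Verification:
H(X) - H(X|Y) = 0.6931 - 0.6931 = 0.0000
H(Y) - H(Y|X) = 0.6931 - 0.6931 = 0.0000
H(X) + H(Y) - H(X,Y) = 0.6931 + 0.6931 - 1.3863 = 0.0000

All forms give I(X;Y) = 0.0000 nats. ✓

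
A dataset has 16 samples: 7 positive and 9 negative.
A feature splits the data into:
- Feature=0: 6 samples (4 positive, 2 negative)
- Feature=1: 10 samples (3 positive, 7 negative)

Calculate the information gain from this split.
0.0935 bits

Information Gain = H(Y) - H(Y|Feature)

Before split:
P(positive) = 7/16 = 0.4375
H(Y) = 0.9887 bits

After split:
Feature=0: H = 0.9183 bits (weight = 6/16)
Feature=1: H = 0.8813 bits (weight = 10/16)
H(Y|Feature) = (6/16)×0.9183 + (10/16)×0.8813 = 0.8952 bits

Information Gain = 0.9887 - 0.8952 = 0.0935 bits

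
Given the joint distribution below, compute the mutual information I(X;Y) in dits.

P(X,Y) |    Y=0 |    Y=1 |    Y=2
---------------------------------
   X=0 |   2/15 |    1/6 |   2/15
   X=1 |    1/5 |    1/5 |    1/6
0.0005 dits

Mutual information: I(X;Y) = H(X) + H(Y) - H(X,Y)

Marginals:
P(X) = (13/30, 17/30), H(X) = 0.2972 dits
P(Y) = (1/3, 11/30, 3/10), H(Y) = 0.4757 dits

Joint entropy: H(X,Y) = 0.7723 dits

I(X;Y) = 0.2972 + 0.4757 - 0.7723 = 0.0005 dits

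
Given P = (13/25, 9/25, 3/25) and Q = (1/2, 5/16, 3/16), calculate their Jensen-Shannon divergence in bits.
0.0067 bits

Jensen-Shannon divergence is:
JSD(P||Q) = 0.5 × D_KL(P||M) + 0.5 × D_KL(Q||M)
where M = 0.5 × (P + Q) is the mixture distribution.

M = 0.5 × (13/25, 9/25, 3/25) + 0.5 × (1/2, 5/16, 3/16) = (0.51, 0.33625, 0.15375)

D_KL(P||M) = 0.0071 bits
D_KL(Q||M) = 0.0064 bits

JSD(P||Q) = 0.5 × 0.0071 + 0.5 × 0.0064 = 0.0067 bits

Unlike KL divergence, JSD is symmetric and bounded: 0 ≤ JSD ≤ log(2).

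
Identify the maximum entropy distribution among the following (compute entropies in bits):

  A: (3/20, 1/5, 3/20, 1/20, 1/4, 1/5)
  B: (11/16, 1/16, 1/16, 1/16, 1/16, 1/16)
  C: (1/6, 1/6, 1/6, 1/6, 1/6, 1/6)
C

For a discrete distribution over n outcomes, entropy is maximized by the uniform distribution.

Computing entropies:
H(A) = 2.4660 bits
H(B) = 1.6216 bits
H(C) = 2.5850 bits

The uniform distribution (where all probabilities equal 1/6) achieves the maximum entropy of log_2(6) = 2.5850 bits.

Distribution C has the highest entropy.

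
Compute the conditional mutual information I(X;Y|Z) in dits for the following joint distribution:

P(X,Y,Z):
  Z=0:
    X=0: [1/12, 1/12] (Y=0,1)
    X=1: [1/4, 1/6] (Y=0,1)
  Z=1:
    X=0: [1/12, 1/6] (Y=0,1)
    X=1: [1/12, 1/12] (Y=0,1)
0.0036 dits

Conditional mutual information: I(X;Y|Z) = H(X|Z) + H(Y|Z) - H(X,Y|Z)

H(Z) = 0.2950
H(X,Z) = 0.5683 → H(X|Z) = 0.2734
H(Y,Z) = 0.5898 → H(Y|Z) = 0.2948
H(X,Y,Z) = 0.8596 → H(X,Y|Z) = 0.5646

I(X;Y|Z) = 0.2734 + 0.2948 - 0.5646 = 0.0036 dits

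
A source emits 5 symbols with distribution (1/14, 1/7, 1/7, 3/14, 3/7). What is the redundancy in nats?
0.1717 nats

Redundancy measures how far a source is from maximum entropy:
R = H_max - H(X)

Maximum entropy for 5 symbols: H_max = log_e(5) = 1.6094 nats
Actual entropy: H(X) = 1.4377 nats
Redundancy: R = 1.6094 - 1.4377 = 0.1717 nats

This redundancy represents potential for compression: the source could be compressed by 0.1717 nats per symbol.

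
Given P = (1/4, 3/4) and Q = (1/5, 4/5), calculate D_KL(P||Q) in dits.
0.0032 dits

KL divergence: D_KL(P||Q) = Σ p(x) log(p(x)/q(x))

Computing term by term:
  x=0: 1/4 × log_10[(1/4)/(1/5)] = 1/4 × 0.0969 = 0.0242
  x=1: 3/4 × log_10[(3/4)/(4/5)] = 3/4 × -0.0280 = -0.0210

D_KL(P||Q) = 0.0032 dits

Note: KL divergence is always non-negative and equals 0 iff P = Q.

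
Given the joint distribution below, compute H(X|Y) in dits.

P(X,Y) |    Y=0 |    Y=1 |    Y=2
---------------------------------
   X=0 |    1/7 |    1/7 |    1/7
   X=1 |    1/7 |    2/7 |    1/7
0.2905 dits

Using the chain rule: H(X|Y) = H(X,Y) - H(Y)

First, compute H(X,Y) = 0.7591 dits

Marginal P(Y) = (2/7, 3/7, 2/7)
H(Y) = 0.4686 dits

H(X|Y) = H(X,Y) - H(Y) = 0.7591 - 0.4686 = 0.2905 dits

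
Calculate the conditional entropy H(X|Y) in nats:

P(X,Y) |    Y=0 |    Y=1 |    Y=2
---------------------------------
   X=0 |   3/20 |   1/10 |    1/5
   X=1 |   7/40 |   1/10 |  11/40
0.6862 nats

Using the chain rule: H(X|Y) = H(X,Y) - H(Y)

First, compute H(X,Y) = 1.7270 nats

Marginal P(Y) = (13/40, 1/5, 19/40)
H(Y) = 1.0408 nats

H(X|Y) = H(X,Y) - H(Y) = 1.7270 - 1.0408 = 0.6862 nats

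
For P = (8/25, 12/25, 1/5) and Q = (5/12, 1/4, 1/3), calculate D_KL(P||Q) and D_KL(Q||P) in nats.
D_KL(P||Q) = 0.1265, D_KL(Q||P) = 0.1172

KL divergence is not symmetric: D_KL(P||Q) ≠ D_KL(Q||P) in general.

D_KL(P||Q) = 0.1265 nats
D_KL(Q||P) = 0.1172 nats

No, they are not equal!

This asymmetry is why KL divergence is not a true distance metric.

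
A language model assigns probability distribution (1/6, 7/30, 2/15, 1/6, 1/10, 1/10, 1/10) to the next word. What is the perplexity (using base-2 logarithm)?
6.6609

Perplexity is 2^H (or exp(H) for natural log).

First, H = -Σ p log p = 2.7357 bits
Perplexity = 2^2.7357 = 6.6609

Interpretation: The model's uncertainty is equivalent to choosing uniformly among 6.7 options.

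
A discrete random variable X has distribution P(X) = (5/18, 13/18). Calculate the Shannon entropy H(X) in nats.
0.5908 nats

Shannon entropy is H(X) = -Σ p(x) log p(x).

For P = (5/18, 13/18):
H = -5/18 × log_e(5/18) -13/18 × log_e(13/18)
H = 0.5908 nats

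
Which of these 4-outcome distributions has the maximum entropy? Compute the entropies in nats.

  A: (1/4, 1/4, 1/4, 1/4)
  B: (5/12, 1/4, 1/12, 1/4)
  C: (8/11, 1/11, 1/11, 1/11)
A

For a discrete distribution over n outcomes, entropy is maximized by the uniform distribution.

Computing entropies:
H(A) = 1.3863 nats
H(B) = 1.2650 nats
H(C) = 0.8856 nats

The uniform distribution (where all probabilities equal 1/4) achieves the maximum entropy of log_e(4) = 1.3863 nats.

Distribution A has the highest entropy.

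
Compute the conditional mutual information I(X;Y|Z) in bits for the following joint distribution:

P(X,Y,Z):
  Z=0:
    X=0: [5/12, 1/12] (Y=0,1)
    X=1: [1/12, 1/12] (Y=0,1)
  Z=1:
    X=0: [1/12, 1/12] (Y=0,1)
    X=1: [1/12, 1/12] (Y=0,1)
0.0492 bits

Conditional mutual information: I(X;Y|Z) = H(X|Z) + H(Y|Z) - H(X,Y|Z)

H(Z) = 0.9183
H(X,Z) = 1.7925 → H(X|Z) = 0.8742
H(Y,Z) = 1.7925 → H(Y|Z) = 0.8742
H(X,Y,Z) = 2.6175 → H(X,Y|Z) = 1.6992

I(X;Y|Z) = 0.8742 + 0.8742 - 1.6992 = 0.0492 bits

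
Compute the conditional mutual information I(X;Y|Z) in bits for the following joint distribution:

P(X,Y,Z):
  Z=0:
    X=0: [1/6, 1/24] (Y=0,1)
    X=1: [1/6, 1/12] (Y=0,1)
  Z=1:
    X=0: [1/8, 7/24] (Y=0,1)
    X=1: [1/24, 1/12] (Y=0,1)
0.0078 bits

Conditional mutual information: I(X;Y|Z) = H(X|Z) + H(Y|Z) - H(X,Y|Z)

H(Z) = 0.9950
H(X,Z) = 1.8727 → H(X|Z) = 0.8777
H(Y,Z) = 1.8648 → H(Y|Z) = 0.8698
H(X,Y,Z) = 2.7347 → H(X,Y|Z) = 1.7397

I(X;Y|Z) = 0.8777 + 0.8698 - 1.7397 = 0.0078 bits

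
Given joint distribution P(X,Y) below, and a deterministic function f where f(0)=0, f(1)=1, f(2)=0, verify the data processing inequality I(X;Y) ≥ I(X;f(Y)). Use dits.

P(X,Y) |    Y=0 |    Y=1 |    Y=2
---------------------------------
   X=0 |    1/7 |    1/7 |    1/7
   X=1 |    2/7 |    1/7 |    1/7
I(X;Y) = 0.0061, I(X;f(Y)) = 0.0018, inequality holds: 0.0061 ≥ 0.0018

Data Processing Inequality: For any Markov chain X → Y → Z, we have I(X;Y) ≥ I(X;Z).

Here Z = f(Y) is a deterministic function of Y, forming X → Y → Z.

Original I(X;Y) = 0.0061 dits

After applying f:
P(X,Z) where Z=f(Y):
- P(X,Z=0) = P(X,Y=0) + P(X,Y=2)
- P(X,Z=1) = P(X,Y=1)

I(X;Z) = I(X;f(Y)) = 0.0018 dits

Verification: 0.0061 ≥ 0.0018 ✓

Information cannot be created by processing; the function f can only lose information about X.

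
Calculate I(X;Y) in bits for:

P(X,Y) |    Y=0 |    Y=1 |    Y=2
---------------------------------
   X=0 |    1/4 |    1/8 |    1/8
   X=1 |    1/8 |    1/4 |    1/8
0.0613 bits

Mutual information: I(X;Y) = H(X) + H(Y) - H(X,Y)

Marginals:
P(X) = (1/2, 1/2), H(X) = 1.0000 bits
P(Y) = (3/8, 3/8, 1/4), H(Y) = 1.5613 bits

Joint entropy: H(X,Y) = 2.5000 bits

I(X;Y) = 1.0000 + 1.5613 - 2.5000 = 0.0613 bits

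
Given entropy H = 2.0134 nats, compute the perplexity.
7.4887

Perplexity is e^H (or exp(H) for natural log).

H = 2.0134 nats
Perplexity = e^2.0134 = 7.4887

Interpretation: The model's uncertainty is equivalent to choosing uniformly among 7.5 options.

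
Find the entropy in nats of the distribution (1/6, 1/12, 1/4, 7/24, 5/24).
1.5384 nats

Shannon entropy is H(X) = -Σ p(x) log p(x).

For P = (1/6, 1/12, 1/4, 7/24, 5/24):
H = -1/6 × log_e(1/6) -1/12 × log_e(1/12) -1/4 × log_e(1/4) -7/24 × log_e(7/24) -5/24 × log_e(5/24)
H = 1.5384 nats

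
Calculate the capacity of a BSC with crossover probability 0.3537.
0.0627 bits

For a binary symmetric channel (BSC) with error probability p:
Capacity C = 1 - H(p) bits per symbol

where H(p) = -p log₂(p) - (1-p) log₂(1-p) is the binary entropy function.

H(0.3537) = 0.9373 bits
C = 1 - 0.9373 = 0.0627 bits per symbol

This means we can reliably transmit up to 0.0627 bits of information per channel use.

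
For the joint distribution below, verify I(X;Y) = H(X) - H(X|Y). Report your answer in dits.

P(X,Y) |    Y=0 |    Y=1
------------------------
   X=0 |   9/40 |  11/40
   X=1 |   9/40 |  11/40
I(X;Y) = 0.0000 dits

Mutual information has multiple equivalent forms:
- I(X;Y) = H(X) - H(X|Y)
- I(X;Y) = H(Y) - H(Y|X)
- I(X;Y) = H(X) + H(Y) - H(X,Y)

Computing all quantities:
H(X) = 0.3010, H(Y) = 0.2989, H(X,Y) = 0.5999
H(X|Y) = 0.3010, H(Y|X) = 0.2989

Verification:
H(X) - H(X|Y) = 0.3010 - 0.3010 = 0.0000
H(Y) - H(Y|X) = 0.2989 - 0.2989 = 0.0000
H(X) + H(Y) - H(X,Y) = 0.3010 + 0.2989 - 0.5999 = 0.0000

All forms give I(X;Y) = 0.0000 dits. ✓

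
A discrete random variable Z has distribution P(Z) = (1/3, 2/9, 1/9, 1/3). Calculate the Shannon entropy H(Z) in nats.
1.3108 nats

Shannon entropy is H(X) = -Σ p(x) log p(x).

For P = (1/3, 2/9, 1/9, 1/3):
H = -1/3 × log_e(1/3) -2/9 × log_e(2/9) -1/9 × log_e(1/9) -1/3 × log_e(1/3)
H = 1.3108 nats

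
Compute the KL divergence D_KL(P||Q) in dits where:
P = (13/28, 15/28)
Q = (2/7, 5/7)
0.0310 dits

KL divergence: D_KL(P||Q) = Σ p(x) log(p(x)/q(x))

Computing term by term:
  x=0: 13/28 × log_10[(13/28)/(2/7)] = 13/28 × 0.2109 = 0.0979
  x=1: 15/28 × log_10[(15/28)/(5/7)] = 15/28 × -0.1249 = -0.0669

D_KL(P||Q) = 0.0310 dits

Note: KL divergence is always non-negative and equals 0 iff P = Q.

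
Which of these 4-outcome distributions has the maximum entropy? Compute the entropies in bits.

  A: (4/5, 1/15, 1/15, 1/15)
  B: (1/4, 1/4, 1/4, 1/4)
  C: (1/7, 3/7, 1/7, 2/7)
B

For a discrete distribution over n outcomes, entropy is maximized by the uniform distribution.

Computing entropies:
H(A) = 1.0389 bits
H(B) = 2.0000 bits
H(C) = 1.8424 bits

The uniform distribution (where all probabilities equal 1/4) achieves the maximum entropy of log_2(4) = 2.0000 bits.

Distribution B has the highest entropy.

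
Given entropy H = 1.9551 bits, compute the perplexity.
3.8774

Perplexity is 2^H (or exp(H) for natural log).

H = 1.9551 bits
Perplexity = 2^1.9551 = 3.8774

Interpretation: The model's uncertainty is equivalent to choosing uniformly among 3.9 options.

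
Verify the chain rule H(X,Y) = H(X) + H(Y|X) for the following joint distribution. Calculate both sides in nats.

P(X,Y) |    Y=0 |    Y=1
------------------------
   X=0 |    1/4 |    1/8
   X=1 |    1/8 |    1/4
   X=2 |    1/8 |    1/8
H(X,Y) = 1.7329, H(X) = 1.0822, H(Y|X) = 0.6507 (all in nats)

Chain rule: H(X,Y) = H(X) + H(Y|X)

Left side — joint entropy directly:
H(X,Y) = -Σ p(x,y) log p(x,y) = 1.7329 nats

Right side — compute H(Y|X) from the conditional distributions:
P(X) = (3/8, 3/8, 1/4), so H(X) = 1.0822 nats
H(Y|X) = Σ_x P(X=x) · H(Y|X=x):
  P(Y|X=0) = (2/3, 1/3), H(Y|X=0) = 0.6365, weight P(X=0) = 3/8
  P(Y|X=1) = (1/3, 2/3), H(Y|X=1) = 0.6365, weight P(X=1) = 3/8
  P(Y|X=2) = (1/2, 1/2), H(Y|X=2) = 0.6931, weight P(X=2) = 1/4
H(Y|X) = 0.6507 nats

H(X) + H(Y|X) = 1.0822 + 0.6507 = 1.7329 nats

Both sides equal 1.7329 nats. ✓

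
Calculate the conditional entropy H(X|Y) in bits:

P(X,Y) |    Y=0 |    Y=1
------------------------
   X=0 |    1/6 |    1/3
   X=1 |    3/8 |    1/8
0.8698 bits

Using the chain rule: H(X|Y) = H(X,Y) - H(Y)

First, compute H(X,Y) = 1.8648 bits

Marginal P(Y) = (13/24, 11/24)
H(Y) = 0.9950 bits

H(X|Y) = H(X,Y) - H(Y) = 1.8648 - 0.9950 = 0.8698 bits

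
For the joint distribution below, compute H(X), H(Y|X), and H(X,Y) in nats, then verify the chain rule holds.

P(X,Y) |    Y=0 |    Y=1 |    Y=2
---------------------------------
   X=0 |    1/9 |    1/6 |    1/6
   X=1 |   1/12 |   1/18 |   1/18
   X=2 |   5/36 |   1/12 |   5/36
H(X,Y) = 2.1250, H(X) = 1.0467, H(Y|X) = 1.0784 (all in nats)

Chain rule: H(X,Y) = H(X) + H(Y|X)

Left side — joint entropy directly:
H(X,Y) = -Σ p(x,y) log p(x,y) = 2.1250 nats

Right side — compute H(Y|X) from the conditional distributions:
P(X) = (4/9, 7/36, 13/36), so H(X) = 1.0467 nats
H(Y|X) = Σ_x P(X=x) · H(Y|X=x):
  P(Y|X=0) = (1/4, 3/8, 3/8), H(Y|X=0) = 1.0822, weight P(X=0) = 4/9
  P(Y|X=1) = (3/7, 2/7, 2/7), H(Y|X=1) = 1.0790, weight P(X=1) = 7/36
  P(Y|X=2) = (5/13, 3/13, 5/13), H(Y|X=2) = 1.0734, weight P(X=2) = 13/36
H(Y|X) = 1.0784 nats

H(X) + H(Y|X) = 1.0467 + 1.0784 = 2.1250 nats

Both sides equal 2.1250 nats. ✓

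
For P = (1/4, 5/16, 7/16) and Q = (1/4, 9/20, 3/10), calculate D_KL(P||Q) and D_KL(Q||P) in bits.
D_KL(P||Q) = 0.0737, D_KL(Q||P) = 0.0734

KL divergence is not symmetric: D_KL(P||Q) ≠ D_KL(Q||P) in general.

D_KL(P||Q) = 0.0737 bits
D_KL(Q||P) = 0.0734 bits

No, they are not equal!

This asymmetry is why KL divergence is not a true distance metric.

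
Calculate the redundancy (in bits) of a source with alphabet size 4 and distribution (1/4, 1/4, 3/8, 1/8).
0.0944 bits

Redundancy measures how far a source is from maximum entropy:
R = H_max - H(X)

Maximum entropy for 4 symbols: H_max = log_2(4) = 2.0000 bits
Actual entropy: H(X) = 1.9056 bits
Redundancy: R = 2.0000 - 1.9056 = 0.0944 bits

This redundancy represents potential for compression: the source could be compressed by 0.0944 bits per symbol.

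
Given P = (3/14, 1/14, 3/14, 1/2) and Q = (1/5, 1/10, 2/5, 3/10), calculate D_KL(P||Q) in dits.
0.0488 dits

KL divergence: D_KL(P||Q) = Σ p(x) log(p(x)/q(x))

Computing term by term:
  x=0: 3/14 × log_10[(3/14)/(1/5)] = 3/14 × 0.0300 = 0.0064
  x=1: 1/14 × log_10[(1/14)/(1/10)] = 1/14 × -0.1461 = -0.0104
  x=2: 3/14 × log_10[(3/14)/(2/5)] = 3/14 × -0.2711 = -0.0581
  x=3: 1/2 × log_10[(1/2)/(3/10)] = 1/2 × 0.2218 = 0.1109

D_KL(P||Q) = 0.0488 dits

Note: KL divergence is always non-negative and equals 0 iff P = Q.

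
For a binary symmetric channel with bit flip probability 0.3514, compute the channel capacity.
0.0647 bits

For a binary symmetric channel (BSC) with error probability p:
Capacity C = 1 - H(p) bits per symbol

where H(p) = -p log₂(p) - (1-p) log₂(1-p) is the binary entropy function.

H(0.3514) = 0.9353 bits
C = 1 - 0.9353 = 0.0647 bits per symbol

This means we can reliably transmit up to 0.0647 bits of information per channel use.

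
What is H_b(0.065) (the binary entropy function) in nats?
0.2405 nats

The binary entropy function is:
H(p) = -p log(p) - (1-p) log(1-p)

H(0.065) = -0.065 × log_e(0.065) - 0.935 × log_e(0.935)
H(0.065) = 0.2405 nats

Note: Binary entropy is maximized at p=0.5 (H=1 bit) and minimized at p=0 or p=1 (H=0).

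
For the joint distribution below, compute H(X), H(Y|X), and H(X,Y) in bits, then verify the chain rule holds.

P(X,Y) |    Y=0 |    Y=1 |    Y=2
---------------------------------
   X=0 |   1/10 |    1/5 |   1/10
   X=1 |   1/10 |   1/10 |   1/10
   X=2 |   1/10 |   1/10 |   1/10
H(X,Y) = 3.1219, H(X) = 1.5710, H(Y|X) = 1.5510 (all in bits)

Chain rule: H(X,Y) = H(X) + H(Y|X)

Left side — joint entropy directly:
H(X,Y) = -Σ p(x,y) log p(x,y) = 3.1219 bits

Right side — compute H(Y|X) from the conditional distributions:
P(X) = (2/5, 3/10, 3/10), so H(X) = 1.5710 bits
H(Y|X) = Σ_x P(X=x) · H(Y|X=x):
  P(Y|X=0) = (1/4, 1/2, 1/4), H(Y|X=0) = 1.5000, weight P(X=0) = 2/5
  P(Y|X=1) = (1/3, 1/3, 1/3), H(Y|X=1) = 1.5850, weight P(X=1) = 3/10
  P(Y|X=2) = (1/3, 1/3, 1/3), H(Y|X=2) = 1.5850, weight P(X=2) = 3/10
H(Y|X) = 1.5510 bits

H(X) + H(Y|X) = 1.5710 + 1.5510 = 3.1219 bits

Both sides equal 3.1219 bits. ✓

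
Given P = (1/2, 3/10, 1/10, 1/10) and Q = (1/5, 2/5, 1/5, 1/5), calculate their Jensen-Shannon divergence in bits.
0.0776 bits

Jensen-Shannon divergence is:
JSD(P||Q) = 0.5 × D_KL(P||M) + 0.5 × D_KL(Q||M)
where M = 0.5 × (P + Q) is the mixture distribution.

M = 0.5 × (1/2, 3/10, 1/10, 1/10) + 0.5 × (1/5, 2/5, 1/5, 1/5) = (7/20, 7/20, 3/20, 3/20)

D_KL(P||M) = 0.0736 bits
D_KL(Q||M) = 0.0816 bits

JSD(P||Q) = 0.5 × 0.0736 + 0.5 × 0.0816 = 0.0776 bits

Unlike KL divergence, JSD is symmetric and bounded: 0 ≤ JSD ≤ log(2).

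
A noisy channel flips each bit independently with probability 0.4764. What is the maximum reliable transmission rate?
0.0016 bits

For a binary symmetric channel (BSC) with error probability p:
Capacity C = 1 - H(p) bits per symbol

where H(p) = -p log₂(p) - (1-p) log₂(1-p) is the binary entropy function.

H(0.4764) = 0.9984 bits
C = 1 - 0.9984 = 0.0016 bits per symbol

This means we can reliably transmit up to 0.0016 bits of information per channel use.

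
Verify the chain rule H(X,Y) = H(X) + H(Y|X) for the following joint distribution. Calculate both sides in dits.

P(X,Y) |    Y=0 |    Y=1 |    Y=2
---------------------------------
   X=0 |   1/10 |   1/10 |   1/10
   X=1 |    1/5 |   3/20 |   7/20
H(X,Y) = 0.7230, H(X) = 0.2653, H(Y|X) = 0.4577 (all in dits)

Chain rule: H(X,Y) = H(X) + H(Y|X)

Left side — joint entropy directly:
H(X,Y) = -Σ p(x,y) log p(x,y) = 0.7230 dits

Right side — compute H(Y|X) from the conditional distributions:
P(X) = (3/10, 7/10), so H(X) = 0.2653 dits
H(Y|X) = Σ_x P(X=x) · H(Y|X=x):
  P(Y|X=0) = (1/3, 1/3, 1/3), H(Y|X=0) = 0.4771, weight P(X=0) = 3/10
  P(Y|X=1) = (2/7, 3/14, 1/2), H(Y|X=1) = 0.4493, weight P(X=1) = 7/10
H(Y|X) = 0.4577 dits

H(X) + H(Y|X) = 0.2653 + 0.4577 = 0.7230 dits

Both sides equal 0.7230 dits. ✓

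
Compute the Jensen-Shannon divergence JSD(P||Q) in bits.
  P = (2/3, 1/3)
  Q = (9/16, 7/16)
0.0083 bits

Jensen-Shannon divergence is:
JSD(P||Q) = 0.5 × D_KL(P||M) + 0.5 × D_KL(Q||M)
where M = 0.5 × (P + Q) is the mixture distribution.

M = 0.5 × (2/3, 1/3) + 0.5 × (9/16, 7/16) = (0.614583, 0.385417)

D_KL(P||M) = 0.0084 bits
D_KL(Q||M) = 0.0081 bits

JSD(P||Q) = 0.5 × 0.0084 + 0.5 × 0.0081 = 0.0083 bits

Unlike KL divergence, JSD is symmetric and bounded: 0 ≤ JSD ≤ log(2).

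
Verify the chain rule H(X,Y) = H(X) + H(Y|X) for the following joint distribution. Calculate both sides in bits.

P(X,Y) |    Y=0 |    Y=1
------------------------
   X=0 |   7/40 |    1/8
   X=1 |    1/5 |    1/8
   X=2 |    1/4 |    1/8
H(X,Y) = 2.5294, H(X) = 1.5787, H(Y|X) = 0.9507 (all in bits)

Chain rule: H(X,Y) = H(X) + H(Y|X)

Left side — joint entropy directly:
H(X,Y) = -Σ p(x,y) log p(x,y) = 2.5294 bits

Right side — compute H(Y|X) from the conditional distributions:
P(X) = (3/10, 13/40, 3/8), so H(X) = 1.5787 bits
H(Y|X) = Σ_x P(X=x) · H(Y|X=x):
  P(Y|X=0) = (7/12, 5/12), H(Y|X=0) = 0.9799, weight P(X=0) = 3/10
  P(Y|X=1) = (8/13, 5/13), H(Y|X=1) = 0.9612, weight P(X=1) = 13/40
  P(Y|X=2) = (2/3, 1/3), H(Y|X=2) = 0.9183, weight P(X=2) = 3/8
H(Y|X) = 0.9507 bits

H(X) + H(Y|X) = 1.5787 + 0.9507 = 2.5294 bits

Both sides equal 2.5294 bits. ✓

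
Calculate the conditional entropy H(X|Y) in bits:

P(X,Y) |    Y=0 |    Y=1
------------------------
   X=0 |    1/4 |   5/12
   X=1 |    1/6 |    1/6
0.9080 bits

Using the chain rule: H(X|Y) = H(X,Y) - H(Y)

First, compute H(X,Y) = 1.8879 bits

Marginal P(Y) = (5/12, 7/12)
H(Y) = 0.9799 bits

H(X|Y) = H(X,Y) - H(Y) = 1.8879 - 0.9799 = 0.9080 bits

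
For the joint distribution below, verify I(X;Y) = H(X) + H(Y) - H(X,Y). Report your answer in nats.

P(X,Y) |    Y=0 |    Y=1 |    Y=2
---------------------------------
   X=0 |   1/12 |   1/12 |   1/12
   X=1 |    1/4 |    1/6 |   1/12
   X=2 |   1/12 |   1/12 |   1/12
I(X;Y) = 0.0225 nats

Mutual information has multiple equivalent forms:
- I(X;Y) = H(X) - H(X|Y)
- I(X;Y) = H(Y) - H(Y|X)
- I(X;Y) = H(X) + H(Y) - H(X,Y)

Computing all quantities:
H(X) = 1.0397, H(Y) = 1.0776, H(X,Y) = 2.0947
H(X|Y) = 1.0172, H(Y|X) = 1.0550

Verification:
H(X) - H(X|Y) = 1.0397 - 1.0172 = 0.0225
H(Y) - H(Y|X) = 1.0776 - 1.0550 = 0.0225
H(X) + H(Y) - H(X,Y) = 1.0397 + 1.0776 - 2.0947 = 0.0225

All forms give I(X;Y) = 0.0225 nats. ✓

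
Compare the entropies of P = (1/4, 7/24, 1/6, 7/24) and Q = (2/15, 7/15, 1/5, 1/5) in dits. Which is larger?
P

Computing entropies in dits:
H(P) = 0.5924
H(Q) = 0.5507

Distribution P has higher entropy.

Intuition: The distribution closer to uniform (more spread out) has higher entropy.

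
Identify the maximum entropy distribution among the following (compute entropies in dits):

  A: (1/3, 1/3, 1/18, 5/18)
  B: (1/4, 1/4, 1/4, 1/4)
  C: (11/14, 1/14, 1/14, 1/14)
B

For a discrete distribution over n outcomes, entropy is maximized by the uniform distribution.

Computing entropies:
H(A) = 0.5423 dits
H(B) = 0.6021 dits
H(C) = 0.3279 dits

The uniform distribution (where all probabilities equal 1/4) achieves the maximum entropy of log_10(4) = 0.6021 dits.

Distribution B has the highest entropy.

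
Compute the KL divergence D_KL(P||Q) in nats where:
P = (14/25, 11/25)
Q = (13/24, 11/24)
0.0007 nats

KL divergence: D_KL(P||Q) = Σ p(x) log(p(x)/q(x))

Computing term by term:
  x=0: 14/25 × log_e[(14/25)/(13/24)] = 14/25 × 0.0333 = 0.0186
  x=1: 11/25 × log_e[(11/25)/(11/24)] = 11/25 × -0.0408 = -0.0180

D_KL(P||Q) = 0.0007 nats

Note: KL divergence is always non-negative and equals 0 iff P = Q.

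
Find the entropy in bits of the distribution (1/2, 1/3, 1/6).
1.4591 bits

Shannon entropy is H(X) = -Σ p(x) log p(x).

For P = (1/2, 1/3, 1/6):
H = -1/2 × log_2(1/2) -1/3 × log_2(1/3) -1/6 × log_2(1/6)
H = 1.4591 bits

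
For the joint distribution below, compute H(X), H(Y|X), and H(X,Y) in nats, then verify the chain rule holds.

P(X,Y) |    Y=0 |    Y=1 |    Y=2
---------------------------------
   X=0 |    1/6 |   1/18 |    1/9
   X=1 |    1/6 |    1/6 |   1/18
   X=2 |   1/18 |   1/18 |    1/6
H(X,Y) = 2.0809, H(X) = 1.0893, H(Y|X) = 0.9916 (all in nats)

Chain rule: H(X,Y) = H(X) + H(Y|X)

Left side — joint entropy directly:
H(X,Y) = -Σ p(x,y) log p(x,y) = 2.0809 nats

Right side — compute H(Y|X) from the conditional distributions:
P(X) = (1/3, 7/18, 5/18), so H(X) = 1.0893 nats
H(Y|X) = Σ_x P(X=x) · H(Y|X=x):
  P(Y|X=0) = (1/2, 1/6, 1/3), H(Y|X=0) = 1.0114, weight P(X=0) = 1/3
  P(Y|X=1) = (3/7, 3/7, 1/7), H(Y|X=1) = 1.0042, weight P(X=1) = 7/18
  P(Y|X=2) = (1/5, 1/5, 3/5), H(Y|X=2) = 0.9503, weight P(X=2) = 5/18
H(Y|X) = 0.9916 nats

H(X) + H(Y|X) = 1.0893 + 0.9916 = 2.0809 nats

Both sides equal 2.0809 nats. ✓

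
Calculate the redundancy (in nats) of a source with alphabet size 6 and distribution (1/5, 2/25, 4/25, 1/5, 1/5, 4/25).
0.0376 nats

Redundancy measures how far a source is from maximum entropy:
R = H_max - H(X)

Maximum entropy for 6 symbols: H_max = log_e(6) = 1.7918 nats
Actual entropy: H(X) = 1.7541 nats
Redundancy: R = 1.7918 - 1.7541 = 0.0376 nats

This redundancy represents potential for compression: the source could be compressed by 0.0376 nats per symbol.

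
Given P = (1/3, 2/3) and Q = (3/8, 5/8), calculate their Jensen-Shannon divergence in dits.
0.0004 dits

Jensen-Shannon divergence is:
JSD(P||Q) = 0.5 × D_KL(P||M) + 0.5 × D_KL(Q||M)
where M = 0.5 × (P + Q) is the mixture distribution.

M = 0.5 × (1/3, 2/3) + 0.5 × (3/8, 5/8) = (0.354167, 0.645833)

D_KL(P||M) = 0.0004 dits
D_KL(Q||M) = 0.0004 dits

JSD(P||Q) = 0.5 × 0.0004 + 0.5 × 0.0004 = 0.0004 dits

Unlike KL divergence, JSD is symmetric and bounded: 0 ≤ JSD ≤ log(2).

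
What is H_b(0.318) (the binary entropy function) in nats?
0.6254 nats

The binary entropy function is:
H(p) = -p log(p) - (1-p) log(1-p)

H(0.318) = -0.318 × log_e(0.318) - 0.682 × log_e(0.682)
H(0.318) = 0.6254 nats

Note: Binary entropy is maximized at p=0.5 (H=1 bit) and minimized at p=0 or p=1 (H=0).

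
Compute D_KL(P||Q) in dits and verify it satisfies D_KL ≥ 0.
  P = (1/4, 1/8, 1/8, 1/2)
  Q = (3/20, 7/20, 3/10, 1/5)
0.1510 dits

KL divergence satisfies the Gibbs inequality: D_KL(P||Q) ≥ 0 for all distributions P, Q.

D_KL(P||Q) = Σ p(x) log(p(x)/q(x))
Term by term:
  x=0: 1/4 × log_10[(1/4)/(3/20)] = 0.0555
  x=1: 1/8 × log_10[(1/8)/(7/20)] = -0.0559
  x=2: 1/8 × log_10[(1/8)/(3/10)] = -0.0475
  x=3: 1/2 × log_10[(1/2)/(1/5)] = 0.1990
D_KL(P||Q) = 0.1510 dits

D_KL(P||Q) = 0.1510 ≥ 0 ✓

This non-negativity is a fundamental property: relative entropy cannot be negative because it measures how different Q is from P.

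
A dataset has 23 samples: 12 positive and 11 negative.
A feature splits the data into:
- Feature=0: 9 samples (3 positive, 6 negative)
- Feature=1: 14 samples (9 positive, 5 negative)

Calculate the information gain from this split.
0.0670 bits

Information Gain = H(Y) - H(Y|Feature)

Before split:
P(positive) = 12/23 = 0.5217
H(Y) = 0.9986 bits

After split:
Feature=0: H = 0.9183 bits (weight = 9/23)
Feature=1: H = 0.9403 bits (weight = 14/23)
H(Y|Feature) = (9/23)×0.9183 + (14/23)×0.9403 = 0.9317 bits

Information Gain = 0.9986 - 0.9317 = 0.0670 bits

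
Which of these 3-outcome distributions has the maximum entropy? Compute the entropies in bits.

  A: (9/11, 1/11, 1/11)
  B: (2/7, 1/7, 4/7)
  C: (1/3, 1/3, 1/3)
C

For a discrete distribution over n outcomes, entropy is maximized by the uniform distribution.

Computing entropies:
H(A) = 0.8659 bits
H(B) = 1.3788 bits
H(C) = 1.5850 bits

The uniform distribution (where all probabilities equal 1/3) achieves the maximum entropy of log_2(3) = 1.5850 bits.

Distribution C has the highest entropy.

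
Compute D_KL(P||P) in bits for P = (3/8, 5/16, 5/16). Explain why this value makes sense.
0.0000 bits

KL divergence satisfies the Gibbs inequality: D_KL(P||Q) ≥ 0 for all distributions P, Q.

D_KL(P||Q) = Σ p(x) log(p(x)/q(x))
Each term is p(x) × log_2(p(x)/p(x)) = p(x) × log_2(1) = 0, so the sum is 0.
D_KL(P||Q) = 0.0000 bits

When P = Q, the KL divergence is exactly 0, as there is no 'divergence' between identical distributions.

This non-negativity is a fundamental property: relative entropy cannot be negative because it measures how different Q is from P.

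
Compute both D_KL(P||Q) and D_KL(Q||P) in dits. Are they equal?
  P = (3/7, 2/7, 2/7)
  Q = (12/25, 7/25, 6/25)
D_KL(P||Q) = 0.0030, D_KL(Q||P) = 0.0030

KL divergence is not symmetric: D_KL(P||Q) ≠ D_KL(Q||P) in general.

D_KL(P||Q) = 0.0030 dits
D_KL(Q||P) = 0.0030 dits

In this case they happen to be equal (to 4 decimal places).

This asymmetry is why KL divergence is not a true distance metric.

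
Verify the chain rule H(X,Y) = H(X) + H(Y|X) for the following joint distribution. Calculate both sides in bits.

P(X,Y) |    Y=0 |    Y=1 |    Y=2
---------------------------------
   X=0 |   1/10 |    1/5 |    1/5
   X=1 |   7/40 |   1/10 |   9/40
H(X,Y) = 2.5174, H(X) = 1.0000, H(Y|X) = 1.5174 (all in bits)

Chain rule: H(X,Y) = H(X) + H(Y|X)

Left side — joint entropy directly:
H(X,Y) = -Σ p(x,y) log p(x,y) = 2.5174 bits

Right side — compute H(Y|X) from the conditional distributions:
P(X) = (1/2, 1/2), so H(X) = 1.0000 bits
H(Y|X) = Σ_x P(X=x) · H(Y|X=x):
  P(Y|X=0) = (1/5, 2/5, 2/5), H(Y|X=0) = 1.5219, weight P(X=0) = 1/2
  P(Y|X=1) = (7/20, 1/5, 9/20), H(Y|X=1) = 1.5129, weight P(X=1) = 1/2
H(Y|X) = 1.5174 bits

H(X) + H(Y|X) = 1.0000 + 1.5174 = 2.5174 bits

Both sides equal 2.5174 bits. ✓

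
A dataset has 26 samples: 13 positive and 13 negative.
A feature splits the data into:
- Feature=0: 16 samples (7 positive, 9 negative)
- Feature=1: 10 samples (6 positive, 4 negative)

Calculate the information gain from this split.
0.0181 bits

Information Gain = H(Y) - H(Y|Feature)

Before split:
P(positive) = 13/26 = 0.5000
H(Y) = 1.0000 bits

After split:
Feature=0: H = 0.9887 bits (weight = 16/26)
Feature=1: H = 0.9710 bits (weight = 10/26)
H(Y|Feature) = (16/26)×0.9887 + (10/26)×0.9710 = 0.9819 bits

Information Gain = 1.0000 - 0.9819 = 0.0181 bits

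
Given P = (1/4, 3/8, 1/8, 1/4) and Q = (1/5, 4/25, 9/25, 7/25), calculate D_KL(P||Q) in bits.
0.3097 bits

KL divergence: D_KL(P||Q) = Σ p(x) log(p(x)/q(x))

Computing term by term:
  x=0: 1/4 × log_2[(1/4)/(1/5)] = 1/4 × 0.3219 = 0.0805
  x=1: 3/8 × log_2[(3/8)/(4/25)] = 3/8 × 1.2288 = 0.4608
  x=2: 1/8 × log_2[(1/8)/(9/25)] = 1/8 × -1.5261 = -0.1908
  x=3: 1/4 × log_2[(1/4)/(7/25)] = 1/4 × -0.1635 = -0.0409

D_KL(P||Q) = 0.3097 bits

Note: KL divergence is always non-negative and equals 0 iff P = Q.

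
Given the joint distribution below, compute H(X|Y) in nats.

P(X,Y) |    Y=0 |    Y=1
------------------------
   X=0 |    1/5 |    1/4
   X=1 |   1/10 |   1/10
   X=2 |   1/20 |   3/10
0.9925 nats

Using the chain rule: H(X|Y) = H(X,Y) - H(Y)

First, compute H(X,Y) = 1.6400 nats

Marginal P(Y) = (7/20, 13/20)
H(Y) = 0.6474 nats

H(X|Y) = H(X,Y) - H(Y) = 1.6400 - 0.6474 = 0.9925 nats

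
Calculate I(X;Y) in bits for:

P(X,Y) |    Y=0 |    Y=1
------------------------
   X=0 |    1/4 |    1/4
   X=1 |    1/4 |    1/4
0.0000 bits

Mutual information: I(X;Y) = H(X) + H(Y) - H(X,Y)

Marginals:
P(X) = (1/2, 1/2), H(X) = 1.0000 bits
P(Y) = (1/2, 1/2), H(Y) = 1.0000 bits

Joint entropy: H(X,Y) = 2.0000 bits

I(X;Y) = 1.0000 + 1.0000 - 2.0000 = 0.0000 bits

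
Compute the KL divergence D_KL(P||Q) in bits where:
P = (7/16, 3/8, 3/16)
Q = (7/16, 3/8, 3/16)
0.0000 bits

KL divergence: D_KL(P||Q) = Σ p(x) log(p(x)/q(x))

Computing term by term:
  x=0: 7/16 × log_2[(7/16)/(7/16)] = 7/16 × 0.0000 = 0.0000
  x=1: 3/8 × log_2[(3/8)/(3/8)] = 3/8 × 0.0000 = 0.0000
  x=2: 3/16 × log_2[(3/16)/(3/16)] = 3/16 × 0.0000 = 0.0000

D_KL(P||Q) = 0.0000 bits

Note: KL divergence is always non-negative and equals 0 iff P = Q.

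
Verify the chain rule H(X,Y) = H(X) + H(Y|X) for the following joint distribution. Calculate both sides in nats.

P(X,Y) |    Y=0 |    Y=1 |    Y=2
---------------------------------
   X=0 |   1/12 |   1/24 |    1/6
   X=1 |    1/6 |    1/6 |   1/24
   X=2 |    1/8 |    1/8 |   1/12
H(X,Y) = 2.0947, H(X) = 1.0934, H(Y|X) = 1.0013 (all in nats)

Chain rule: H(X,Y) = H(X) + H(Y|X)

Left side — joint entropy directly:
H(X,Y) = -Σ p(x,y) log p(x,y) = 2.0947 nats

Right side — compute H(Y|X) from the conditional distributions:
P(X) = (7/24, 3/8, 1/3), so H(X) = 1.0934 nats
H(Y|X) = Σ_x P(X=x) · H(Y|X=x):
  P(Y|X=0) = (2/7, 1/7, 4/7), H(Y|X=0) = 0.9557, weight P(X=0) = 7/24
  P(Y|X=1) = (4/9, 4/9, 1/9), H(Y|X=1) = 0.9650, weight P(X=1) = 3/8
  P(Y|X=2) = (3/8, 3/8, 1/4), H(Y|X=2) = 1.0822, weight P(X=2) = 1/3
H(Y|X) = 1.0013 nats

H(X) + H(Y|X) = 1.0934 + 1.0013 = 2.0947 nats

Both sides equal 2.0947 nats. ✓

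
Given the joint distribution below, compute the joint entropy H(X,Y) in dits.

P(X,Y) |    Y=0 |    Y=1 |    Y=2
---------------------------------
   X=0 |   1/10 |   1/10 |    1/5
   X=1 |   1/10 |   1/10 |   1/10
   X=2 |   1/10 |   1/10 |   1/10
0.9398 dits

Joint entropy is H(X,Y) = -Σ_{x,y} p(x,y) log p(x,y).

Summing over all non-zero entries:
H(X,Y) = -[1/10·log_10(1/10) + 1/10·log_10(1/10) + 1/5·log_10(1/5) + 1/10·log_10(1/10) + 1/10·log_10(1/10) + 1/10·log_10(1/10) + 1/10·log_10(1/10) + 1/10·log_10(1/10) + 1/10·log_10(1/10)]
H(X,Y) = 0.9398 dits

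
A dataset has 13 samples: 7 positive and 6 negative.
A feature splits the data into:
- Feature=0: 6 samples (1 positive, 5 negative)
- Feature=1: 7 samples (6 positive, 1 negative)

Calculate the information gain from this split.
0.3771 bits

Information Gain = H(Y) - H(Y|Feature)

Before split:
P(positive) = 7/13 = 0.5385
H(Y) = 0.9957 bits

After split:
Feature=0: H = 0.6500 bits (weight = 6/13)
Feature=1: H = 0.5917 bits (weight = 7/13)
H(Y|Feature) = (6/13)×0.6500 + (7/13)×0.5917 = 0.6186 bits

Information Gain = 0.9957 - 0.6186 = 0.3771 bits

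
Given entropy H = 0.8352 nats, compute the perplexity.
2.3053

Perplexity is e^H (or exp(H) for natural log).

H = 0.8352 nats
Perplexity = e^0.8352 = 2.3053

Interpretation: The model's uncertainty is equivalent to choosing uniformly among 2.3 options.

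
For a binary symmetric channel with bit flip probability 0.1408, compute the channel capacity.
0.4137 bits

For a binary symmetric channel (BSC) with error probability p:
Capacity C = 1 - H(p) bits per symbol

where H(p) = -p log₂(p) - (1-p) log₂(1-p) is the binary entropy function.

H(0.1408) = 0.5863 bits
C = 1 - 0.5863 = 0.4137 bits per symbol

This means we can reliably transmit up to 0.4137 bits of information per channel use.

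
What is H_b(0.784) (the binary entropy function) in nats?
0.5218 nats

The binary entropy function is:
H(p) = -p log(p) - (1-p) log(1-p)

H(0.784) = -0.784 × log_e(0.784) - 0.216 × log_e(0.216)
H(0.784) = 0.5218 nats

Note: Binary entropy is maximized at p=0.5 (H=1 bit) and minimized at p=0 or p=1 (H=0).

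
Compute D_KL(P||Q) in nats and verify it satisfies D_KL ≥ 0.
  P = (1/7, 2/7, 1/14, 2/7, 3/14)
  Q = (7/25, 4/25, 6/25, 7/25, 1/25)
0.3484 nats

KL divergence satisfies the Gibbs inequality: D_KL(P||Q) ≥ 0 for all distributions P, Q.

D_KL(P||Q) = Σ p(x) log(p(x)/q(x))
Term by term:
  x=0: 1/7 × log_e[(1/7)/(7/25)] = -0.0961
  x=1: 2/7 × log_e[(2/7)/(4/25)] = 0.1657
  x=2: 1/14 × log_e[(1/14)/(6/25)] = -0.0866
  x=3: 2/7 × log_e[(2/7)/(7/25)] = 0.0058
  x=4: 3/14 × log_e[(3/14)/(1/25)] = 0.3597
D_KL(P||Q) = 0.3484 nats

D_KL(P||Q) = 0.3484 ≥ 0 ✓

This non-negativity is a fundamental property: relative entropy cannot be negative because it measures how different Q is from P.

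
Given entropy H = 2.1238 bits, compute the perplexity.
4.3584

Perplexity is 2^H (or exp(H) for natural log).

H = 2.1238 bits
Perplexity = 2^2.1238 = 4.3584

Interpretation: The model's uncertainty is equivalent to choosing uniformly among 4.4 options.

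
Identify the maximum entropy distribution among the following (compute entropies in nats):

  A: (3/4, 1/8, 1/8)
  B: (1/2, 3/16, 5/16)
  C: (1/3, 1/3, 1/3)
C

For a discrete distribution over n outcomes, entropy is maximized by the uniform distribution.

Computing entropies:
H(A) = 0.7356 nats
H(B) = 1.0239 nats
H(C) = 1.0986 nats

The uniform distribution (where all probabilities equal 1/3) achieves the maximum entropy of log_e(3) = 1.0986 nats.

Distribution C has the highest entropy.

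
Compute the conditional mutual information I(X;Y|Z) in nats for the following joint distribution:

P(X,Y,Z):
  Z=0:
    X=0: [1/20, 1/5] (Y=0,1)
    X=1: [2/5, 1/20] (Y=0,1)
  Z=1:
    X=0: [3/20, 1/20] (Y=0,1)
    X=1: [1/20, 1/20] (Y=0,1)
0.1833 nats

Conditional mutual information: I(X;Y|Z) = H(X|Z) + H(Y|Z) - H(X,Y|Z)

H(Z) = 0.6109
H(X,Z) = 1.2580 → H(X|Z) = 0.6472
H(Y,Z) = 1.2580 → H(Y|Z) = 0.6472
H(X,Y,Z) = 1.7219 → H(X,Y|Z) = 1.1110

I(X;Y|Z) = 0.6472 + 0.6472 - 1.1110 = 0.1833 nats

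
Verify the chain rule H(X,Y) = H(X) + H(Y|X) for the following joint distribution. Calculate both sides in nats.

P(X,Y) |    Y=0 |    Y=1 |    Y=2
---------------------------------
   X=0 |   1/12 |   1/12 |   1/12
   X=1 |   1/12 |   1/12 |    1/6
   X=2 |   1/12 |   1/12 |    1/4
H(X,Y) = 2.0947, H(X) = 1.0776, H(Y|X) = 1.0172 (all in nats)

Chain rule: H(X,Y) = H(X) + H(Y|X)

Left side — joint entropy directly:
H(X,Y) = -Σ p(x,y) log p(x,y) = 2.0947 nats

Right side — compute H(Y|X) from the conditional distributions:
P(X) = (1/4, 1/3, 5/12), so H(X) = 1.0776 nats
H(Y|X) = Σ_x P(X=x) · H(Y|X=x):
  P(Y|X=0) = (1/3, 1/3, 1/3), H(Y|X=0) = 1.0986, weight P(X=0) = 1/4
  P(Y|X=1) = (1/4, 1/4, 1/2), H(Y|X=1) = 1.0397, weight P(X=1) = 1/3
  P(Y|X=2) = (1/5, 1/5, 3/5), H(Y|X=2) = 0.9503, weight P(X=2) = 5/12
H(Y|X) = 1.0172 nats

H(X) + H(Y|X) = 1.0776 + 1.0172 = 2.0947 nats

Both sides equal 2.0947 nats. ✓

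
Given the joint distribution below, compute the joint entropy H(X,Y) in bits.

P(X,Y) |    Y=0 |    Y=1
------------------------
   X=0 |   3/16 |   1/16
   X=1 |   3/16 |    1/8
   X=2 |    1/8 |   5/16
2.4300 bits

Joint entropy is H(X,Y) = -Σ_{x,y} p(x,y) log p(x,y).

Summing over all non-zero entries:
H(X,Y) = -[3/16·log_2(3/16) + 1/16·log_2(1/16) + 3/16·log_2(3/16) + 1/8·log_2(1/8) + 1/8·log_2(1/8) + 5/16·log_2(5/16)]
H(X,Y) = 2.4300 bits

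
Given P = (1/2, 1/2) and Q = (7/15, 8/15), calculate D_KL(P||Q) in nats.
0.0022 nats

KL divergence: D_KL(P||Q) = Σ p(x) log(p(x)/q(x))

Computing term by term:
  x=0: 1/2 × log_e[(1/2)/(7/15)] = 1/2 × 0.0690 = 0.0345
  x=1: 1/2 × log_e[(1/2)/(8/15)] = 1/2 × -0.0645 = -0.0323

D_KL(P||Q) = 0.0022 nats

Note: KL divergence is always non-negative and equals 0 iff P = Q.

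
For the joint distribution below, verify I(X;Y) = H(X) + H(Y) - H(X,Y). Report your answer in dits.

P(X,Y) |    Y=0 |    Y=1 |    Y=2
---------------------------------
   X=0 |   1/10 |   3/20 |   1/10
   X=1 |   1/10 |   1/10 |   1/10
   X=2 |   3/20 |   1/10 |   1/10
I(X;Y) = 0.0049 dits

Mutual information has multiple equivalent forms:
- I(X;Y) = H(X) - H(X|Y)
- I(X;Y) = H(Y) - H(Y|X)
- I(X;Y) = H(X) + H(Y) - H(X,Y)

Computing all quantities:
H(X) = 0.4760, H(Y) = 0.4760, H(X,Y) = 0.9472
H(X|Y) = 0.4712, H(Y|X) = 0.4712

Verification:
H(X) - H(X|Y) = 0.4760 - 0.4712 = 0.0049
H(Y) - H(Y|X) = 0.4760 - 0.4712 = 0.0049
H(X) + H(Y) - H(X,Y) = 0.4760 + 0.4760 - 0.9472 = 0.0049

All forms give I(X;Y) = 0.0049 dits. ✓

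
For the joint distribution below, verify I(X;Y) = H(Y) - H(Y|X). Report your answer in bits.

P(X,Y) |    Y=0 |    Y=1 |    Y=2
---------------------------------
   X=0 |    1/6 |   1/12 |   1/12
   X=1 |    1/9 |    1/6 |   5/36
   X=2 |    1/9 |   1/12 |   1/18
I(X;Y) = 0.0366 bits

Mutual information has multiple equivalent forms:
- I(X;Y) = H(X) - H(X|Y)
- I(X;Y) = H(Y) - H(Y|X)
- I(X;Y) = H(X) + H(Y) - H(X,Y)

Computing all quantities:
H(X) = 1.5546, H(Y) = 1.5715, H(X,Y) = 3.0895
H(X|Y) = 1.5180, H(Y|X) = 1.5350

Verification:
H(X) - H(X|Y) = 1.5546 - 1.5180 = 0.0366
H(Y) - H(Y|X) = 1.5715 - 1.5350 = 0.0366
H(X) + H(Y) - H(X,Y) = 1.5546 + 1.5715 - 3.0895 = 0.0366

All forms give I(X;Y) = 0.0366 bits. ✓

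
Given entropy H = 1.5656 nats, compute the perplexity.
4.7855

Perplexity is e^H (or exp(H) for natural log).

H = 1.5656 nats
Perplexity = e^1.5656 = 4.7855

Interpretation: The model's uncertainty is equivalent to choosing uniformly among 4.8 options.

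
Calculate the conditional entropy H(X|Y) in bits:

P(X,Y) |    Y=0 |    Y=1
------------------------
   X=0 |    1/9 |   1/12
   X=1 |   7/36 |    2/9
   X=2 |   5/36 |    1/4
1.4970 bits

Using the chain rule: H(X|Y) = H(X,Y) - H(Y)

First, compute H(X,Y) = 2.4881 bits

Marginal P(Y) = (4/9, 5/9)
H(Y) = 0.9911 bits

H(X|Y) = H(X,Y) - H(Y) = 2.4881 - 0.9911 = 1.4970 bits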